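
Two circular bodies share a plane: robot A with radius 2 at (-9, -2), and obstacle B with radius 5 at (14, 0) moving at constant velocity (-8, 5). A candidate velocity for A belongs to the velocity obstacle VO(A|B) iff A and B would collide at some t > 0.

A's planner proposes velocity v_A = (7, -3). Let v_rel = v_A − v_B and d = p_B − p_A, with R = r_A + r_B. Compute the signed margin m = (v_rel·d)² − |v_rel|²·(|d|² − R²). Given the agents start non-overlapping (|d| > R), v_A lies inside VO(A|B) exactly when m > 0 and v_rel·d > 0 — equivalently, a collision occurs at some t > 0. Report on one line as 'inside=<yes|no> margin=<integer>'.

d = (23, 2),  |d|² = 533;  R = 2+5 = 7,  c = 533−7² = 484
v_rel = (15, -8),  |v_rel|² = 289;  v_rel·d = (15)·(23) + (-8)·(2) = 329
289·t² − 658·t + 484 = 0  ⇒  m = 329² − 289·484 = -31635
m = -31635 < 0,  v_rel·d = 329 > 0  ⇒  outside

inside=no margin=-31635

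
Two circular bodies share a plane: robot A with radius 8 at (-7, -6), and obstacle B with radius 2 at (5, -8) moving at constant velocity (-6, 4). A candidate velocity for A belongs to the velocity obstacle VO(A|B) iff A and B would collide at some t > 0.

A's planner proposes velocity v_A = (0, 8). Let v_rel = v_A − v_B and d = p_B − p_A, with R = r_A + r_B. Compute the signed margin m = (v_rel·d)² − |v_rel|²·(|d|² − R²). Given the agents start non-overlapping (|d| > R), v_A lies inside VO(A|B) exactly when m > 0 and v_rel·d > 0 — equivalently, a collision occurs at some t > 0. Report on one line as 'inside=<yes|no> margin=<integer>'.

d = (12, -2),  |d|² = 148;  R = 8+2 = 10,  c = 148−10² = 48
v_rel = (6, 4),  |v_rel|² = 52;  v_rel·d = (6)·(12) + (4)·(-2) = 64
52·t² − 128·t + 48 = 0  ⇒  m = 64² − 52·48 = 1600
m = 1600 > 0,  v_rel·d = 64 > 0  ⇒  inside

inside=yes margin=1600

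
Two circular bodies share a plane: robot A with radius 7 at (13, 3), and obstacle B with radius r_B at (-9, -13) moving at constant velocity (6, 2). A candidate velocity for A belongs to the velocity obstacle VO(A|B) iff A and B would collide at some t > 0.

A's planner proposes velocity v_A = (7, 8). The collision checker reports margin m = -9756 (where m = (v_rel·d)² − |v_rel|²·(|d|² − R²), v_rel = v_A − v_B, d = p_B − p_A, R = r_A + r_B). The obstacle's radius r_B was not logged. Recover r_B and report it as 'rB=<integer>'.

m = -9756
d = (-22, -16);  v_rel = (1, 6),  |v_rel|² = 37
v_rel×d = (1)·(-16) − (6)·(-22) = 116
since m = R²·37 − 116²:  R² = (13456 + -9756) / 37 = 100
R = √100 = 10  ⇒  r_B = 10 − 7 = 3

rB=3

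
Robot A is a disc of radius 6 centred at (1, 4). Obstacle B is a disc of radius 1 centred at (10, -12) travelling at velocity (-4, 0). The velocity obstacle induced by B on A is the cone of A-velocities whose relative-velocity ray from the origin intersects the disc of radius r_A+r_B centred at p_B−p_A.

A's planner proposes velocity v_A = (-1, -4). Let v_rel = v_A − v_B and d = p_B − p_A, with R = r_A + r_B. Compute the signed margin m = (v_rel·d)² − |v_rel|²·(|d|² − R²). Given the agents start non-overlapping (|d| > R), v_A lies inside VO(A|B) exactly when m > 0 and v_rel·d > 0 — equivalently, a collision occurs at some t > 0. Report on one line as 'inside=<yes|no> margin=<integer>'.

d = (9, -16),  |d|² = 337;  R = 6+1 = 7,  c = 337−7² = 288
v_rel = (3, -4),  |v_rel|² = 25;  v_rel·d = (3)·(9) + (-4)·(-16) = 91
25·t² − 182·t + 288 = 0  ⇒  m = 91² − 25·288 = 1081
m = 1081 > 0,  v_rel·d = 91 > 0  ⇒  inside

inside=yes margin=1081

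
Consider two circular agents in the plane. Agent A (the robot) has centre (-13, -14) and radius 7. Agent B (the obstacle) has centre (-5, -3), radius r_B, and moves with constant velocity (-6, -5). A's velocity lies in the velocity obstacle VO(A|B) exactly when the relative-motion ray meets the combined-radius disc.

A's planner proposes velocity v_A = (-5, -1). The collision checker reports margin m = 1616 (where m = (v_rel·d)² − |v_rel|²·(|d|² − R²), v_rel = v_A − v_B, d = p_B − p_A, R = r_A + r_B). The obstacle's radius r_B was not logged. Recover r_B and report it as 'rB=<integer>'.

m = 1616
d = (8, 11);  v_rel = (1, 4),  |v_rel|² = 17
v_rel×d = (1)·(11) − (4)·(8) = -21
since m = R²·17 − (-21)²:  R² = (441 + 1616) / 17 = 121
R = √121 = 11  ⇒  r_B = 11 − 7 = 4

rB=4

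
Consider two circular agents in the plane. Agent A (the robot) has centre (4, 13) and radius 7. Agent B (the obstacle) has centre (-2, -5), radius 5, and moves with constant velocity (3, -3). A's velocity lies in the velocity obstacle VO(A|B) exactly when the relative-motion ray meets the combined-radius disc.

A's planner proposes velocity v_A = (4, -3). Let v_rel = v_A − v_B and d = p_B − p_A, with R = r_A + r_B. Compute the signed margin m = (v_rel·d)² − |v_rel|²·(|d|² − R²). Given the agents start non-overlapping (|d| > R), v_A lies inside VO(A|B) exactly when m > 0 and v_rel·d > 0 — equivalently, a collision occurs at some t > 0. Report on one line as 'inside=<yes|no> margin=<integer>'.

d = (-6, -18),  |d|² = 360;  R = 7+5 = 12,  c = 360−12² = 216
v_rel = (1, 0),  |v_rel|² = 1;  v_rel·d = (1)·(-6) + (0)·(-18) = -6
1·t² + 12·t + 216 = 0  ⇒  m = (-6)² − 1·216 = -180
m = -180 < 0,  v_rel·d = -6 < 0  ⇒  outside

inside=no margin=-180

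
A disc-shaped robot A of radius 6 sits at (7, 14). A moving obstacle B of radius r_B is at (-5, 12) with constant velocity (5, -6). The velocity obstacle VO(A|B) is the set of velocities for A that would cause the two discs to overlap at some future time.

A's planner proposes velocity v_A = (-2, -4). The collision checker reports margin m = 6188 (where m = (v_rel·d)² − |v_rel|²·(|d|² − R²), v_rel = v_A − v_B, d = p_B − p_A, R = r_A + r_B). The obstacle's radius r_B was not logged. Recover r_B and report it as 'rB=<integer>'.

m = 6188
d = (-12, -2);  v_rel = (-7, 2),  |v_rel|² = 53
v_rel×d = (-7)·(-2) − (2)·(-12) = 38
since m = R²·53 − 38²:  R² = (1444 + 6188) / 53 = 144
R = √144 = 12  ⇒  r_B = 12 − 6 = 6

rB=6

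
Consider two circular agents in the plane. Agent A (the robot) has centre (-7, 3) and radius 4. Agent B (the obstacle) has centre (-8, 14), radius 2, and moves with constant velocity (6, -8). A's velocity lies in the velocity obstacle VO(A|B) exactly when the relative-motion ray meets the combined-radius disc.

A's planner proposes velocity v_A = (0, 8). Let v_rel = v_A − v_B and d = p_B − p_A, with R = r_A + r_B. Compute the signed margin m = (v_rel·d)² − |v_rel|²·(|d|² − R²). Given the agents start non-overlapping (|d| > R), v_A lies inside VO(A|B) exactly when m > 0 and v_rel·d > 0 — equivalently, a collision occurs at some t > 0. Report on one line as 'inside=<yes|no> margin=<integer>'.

d = (-1, 11),  |d|² = 122;  R = 4+2 = 6,  c = 122−6² = 86
v_rel = (-6, 16),  |v_rel|² = 292;  v_rel·d = (-6)·(-1) + (16)·(11) = 182
292·t² − 364·t + 86 = 0  ⇒  m = 182² − 292·86 = 8012
m = 8012 > 0,  v_rel·d = 182 > 0  ⇒  inside

inside=yes margin=8012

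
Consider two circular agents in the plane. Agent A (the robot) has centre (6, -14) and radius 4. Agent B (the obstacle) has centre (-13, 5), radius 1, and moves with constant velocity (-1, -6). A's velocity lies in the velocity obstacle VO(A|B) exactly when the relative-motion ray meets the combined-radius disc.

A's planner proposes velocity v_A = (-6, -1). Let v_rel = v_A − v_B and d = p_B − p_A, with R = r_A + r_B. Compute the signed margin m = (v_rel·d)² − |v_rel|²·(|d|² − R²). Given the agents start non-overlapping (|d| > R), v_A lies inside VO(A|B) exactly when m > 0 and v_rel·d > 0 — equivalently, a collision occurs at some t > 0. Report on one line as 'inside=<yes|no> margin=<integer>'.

d = (-19, 19),  |d|² = 722;  R = 4+1 = 5,  c = 722−5² = 697
v_rel = (-5, 5),  |v_rel|² = 50;  v_rel·d = (-5)·(-19) + (5)·(19) = 190
50·t² − 380·t + 697 = 0  ⇒  m = 190² − 50·697 = 1250
m = 1250 > 0,  v_rel·d = 190 > 0  ⇒  inside

inside=yes margin=1250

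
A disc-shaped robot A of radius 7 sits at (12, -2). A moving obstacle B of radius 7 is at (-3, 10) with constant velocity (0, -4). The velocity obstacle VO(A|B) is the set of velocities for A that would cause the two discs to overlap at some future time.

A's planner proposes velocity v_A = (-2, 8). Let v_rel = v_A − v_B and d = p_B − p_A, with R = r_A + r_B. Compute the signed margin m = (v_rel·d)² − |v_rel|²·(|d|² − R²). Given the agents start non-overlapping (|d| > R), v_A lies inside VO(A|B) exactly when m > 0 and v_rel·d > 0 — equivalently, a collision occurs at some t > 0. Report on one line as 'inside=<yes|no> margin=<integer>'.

d = (-15, 12),  |d|² = 369;  R = 7+7 = 14,  c = 369−14² = 173
v_rel = (-2, 12),  |v_rel|² = 148;  v_rel·d = (-2)·(-15) + (12)·(12) = 174
148·t² − 348·t + 173 = 0  ⇒  m = 174² − 148·173 = 4672
m = 4672 > 0,  v_rel·d = 174 > 0  ⇒  inside

inside=yes margin=4672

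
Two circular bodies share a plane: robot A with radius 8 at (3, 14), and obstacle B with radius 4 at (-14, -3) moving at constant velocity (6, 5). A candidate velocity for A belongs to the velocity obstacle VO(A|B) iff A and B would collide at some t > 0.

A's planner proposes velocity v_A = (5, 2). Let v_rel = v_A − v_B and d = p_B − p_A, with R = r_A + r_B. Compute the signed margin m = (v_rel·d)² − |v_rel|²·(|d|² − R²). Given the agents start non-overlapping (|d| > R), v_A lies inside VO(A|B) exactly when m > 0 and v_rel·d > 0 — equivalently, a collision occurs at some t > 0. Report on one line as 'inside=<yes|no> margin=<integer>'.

d = (-17, -17),  |d|² = 578;  R = 8+4 = 12,  c = 578−12² = 434
v_rel = (-1, -3),  |v_rel|² = 10;  v_rel·d = (-1)·(-17) + (-3)·(-17) = 68
10·t² − 136·t + 434 = 0  ⇒  m = 68² − 10·434 = 284
m = 284 > 0,  v_rel·d = 68 > 0  ⇒  inside

inside=yes margin=284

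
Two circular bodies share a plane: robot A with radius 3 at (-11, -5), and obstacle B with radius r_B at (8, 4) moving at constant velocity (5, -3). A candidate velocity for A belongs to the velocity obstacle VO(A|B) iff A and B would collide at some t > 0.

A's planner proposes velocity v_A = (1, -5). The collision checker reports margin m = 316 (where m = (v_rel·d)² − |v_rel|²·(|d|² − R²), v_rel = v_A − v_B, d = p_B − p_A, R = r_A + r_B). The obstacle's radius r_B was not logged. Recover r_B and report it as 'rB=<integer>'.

m = 316
d = (19, 9);  v_rel = (-4, -2),  |v_rel|² = 20
v_rel×d = (-4)·(9) − (-2)·(19) = 2
since m = R²·20 − 2²:  R² = (4 + 316) / 20 = 16
R = √16 = 4  ⇒  r_B = 4 − 3 = 1

rB=1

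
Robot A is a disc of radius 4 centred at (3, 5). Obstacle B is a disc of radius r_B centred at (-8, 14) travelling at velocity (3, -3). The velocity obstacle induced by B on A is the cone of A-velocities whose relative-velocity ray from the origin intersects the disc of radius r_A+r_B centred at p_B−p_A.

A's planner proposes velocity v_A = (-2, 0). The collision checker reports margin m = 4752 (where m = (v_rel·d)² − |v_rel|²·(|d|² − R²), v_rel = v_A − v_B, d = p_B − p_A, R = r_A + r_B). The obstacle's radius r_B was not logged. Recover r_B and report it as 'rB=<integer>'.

m = 4752
d = (-11, 9);  v_rel = (-5, 3),  |v_rel|² = 34
v_rel×d = (-5)·(9) − (3)·(-11) = -12
since m = R²·34 − (-12)²:  R² = (144 + 4752) / 34 = 144
R = √144 = 12  ⇒  r_B = 12 − 4 = 8

rB=8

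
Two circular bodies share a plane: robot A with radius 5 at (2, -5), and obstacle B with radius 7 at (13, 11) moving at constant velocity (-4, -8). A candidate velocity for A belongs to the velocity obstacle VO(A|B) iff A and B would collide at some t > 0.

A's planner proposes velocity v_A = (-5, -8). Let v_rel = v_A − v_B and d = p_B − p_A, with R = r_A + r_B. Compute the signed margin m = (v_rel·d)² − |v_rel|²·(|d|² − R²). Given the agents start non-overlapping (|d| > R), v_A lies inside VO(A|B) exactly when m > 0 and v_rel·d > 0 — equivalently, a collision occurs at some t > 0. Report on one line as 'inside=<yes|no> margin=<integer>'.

d = (11, 16),  |d|² = 377;  R = 5+7 = 12,  c = 377−12² = 233
v_rel = (-1, 0),  |v_rel|² = 1;  v_rel·d = (-1)·(11) + (0)·(16) = -11
1·t² + 22·t + 233 = 0  ⇒  m = (-11)² − 1·233 = -112
m = -112 < 0,  v_rel·d = -11 < 0  ⇒  outside

inside=no margin=-112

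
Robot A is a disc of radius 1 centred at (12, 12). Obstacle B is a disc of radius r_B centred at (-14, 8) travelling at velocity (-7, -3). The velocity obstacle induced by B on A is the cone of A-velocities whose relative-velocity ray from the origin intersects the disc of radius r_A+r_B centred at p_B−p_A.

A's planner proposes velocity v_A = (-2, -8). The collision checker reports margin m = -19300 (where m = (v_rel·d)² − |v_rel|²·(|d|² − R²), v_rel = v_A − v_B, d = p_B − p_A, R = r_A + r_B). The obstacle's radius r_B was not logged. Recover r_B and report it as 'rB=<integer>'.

m = -19300
d = (-26, -4);  v_rel = (5, -5),  |v_rel|² = 50
v_rel×d = (5)·(-4) − (-5)·(-26) = -150
since m = R²·50 − (-150)²:  R² = (22500 + -19300) / 50 = 64
R = √64 = 8  ⇒  r_B = 8 − 1 = 7

rB=7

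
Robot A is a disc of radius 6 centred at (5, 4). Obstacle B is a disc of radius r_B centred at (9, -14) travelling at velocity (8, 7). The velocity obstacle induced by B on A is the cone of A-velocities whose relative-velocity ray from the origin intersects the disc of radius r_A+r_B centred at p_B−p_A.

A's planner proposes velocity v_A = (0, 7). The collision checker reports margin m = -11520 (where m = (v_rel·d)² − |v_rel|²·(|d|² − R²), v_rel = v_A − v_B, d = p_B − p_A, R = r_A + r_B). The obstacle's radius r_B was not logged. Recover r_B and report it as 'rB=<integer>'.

m = -11520
d = (4, -18);  v_rel = (-8, 0),  |v_rel|² = 64
v_rel×d = (-8)·(-18) − (0)·(4) = 144
since m = R²·64 − 144²:  R² = (20736 + -11520) / 64 = 144
R = √144 = 12  ⇒  r_B = 12 − 6 = 6

rB=6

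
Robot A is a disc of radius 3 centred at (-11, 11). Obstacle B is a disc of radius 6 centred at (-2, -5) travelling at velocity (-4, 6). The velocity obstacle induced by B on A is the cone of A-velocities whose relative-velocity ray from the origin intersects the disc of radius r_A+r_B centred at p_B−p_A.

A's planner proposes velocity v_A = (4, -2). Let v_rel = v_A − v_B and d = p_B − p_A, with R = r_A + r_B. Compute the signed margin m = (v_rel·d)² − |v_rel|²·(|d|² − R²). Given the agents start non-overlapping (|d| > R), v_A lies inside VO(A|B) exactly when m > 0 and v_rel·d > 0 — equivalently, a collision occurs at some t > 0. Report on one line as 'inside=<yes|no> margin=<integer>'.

d = (9, -16),  |d|² = 337;  R = 3+6 = 9,  c = 337−9² = 256
v_rel = (8, -8),  |v_rel|² = 128;  v_rel·d = (8)·(9) + (-8)·(-16) = 200
128·t² − 400·t + 256 = 0  ⇒  m = 200² − 128·256 = 7232
m = 7232 > 0,  v_rel·d = 200 > 0  ⇒  inside

inside=yes margin=7232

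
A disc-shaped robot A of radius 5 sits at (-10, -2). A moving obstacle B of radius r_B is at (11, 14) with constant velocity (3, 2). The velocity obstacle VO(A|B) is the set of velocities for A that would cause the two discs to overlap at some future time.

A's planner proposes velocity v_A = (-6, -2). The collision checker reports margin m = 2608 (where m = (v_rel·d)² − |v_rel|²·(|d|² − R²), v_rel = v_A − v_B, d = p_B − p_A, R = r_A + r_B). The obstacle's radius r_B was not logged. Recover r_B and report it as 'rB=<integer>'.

m = 2608
d = (21, 16);  v_rel = (-9, -4),  |v_rel|² = 97
v_rel×d = (-9)·(16) − (-4)·(21) = -60
since m = R²·97 − (-60)²:  R² = (3600 + 2608) / 97 = 64
R = √64 = 8  ⇒  r_B = 8 − 5 = 3

rB=3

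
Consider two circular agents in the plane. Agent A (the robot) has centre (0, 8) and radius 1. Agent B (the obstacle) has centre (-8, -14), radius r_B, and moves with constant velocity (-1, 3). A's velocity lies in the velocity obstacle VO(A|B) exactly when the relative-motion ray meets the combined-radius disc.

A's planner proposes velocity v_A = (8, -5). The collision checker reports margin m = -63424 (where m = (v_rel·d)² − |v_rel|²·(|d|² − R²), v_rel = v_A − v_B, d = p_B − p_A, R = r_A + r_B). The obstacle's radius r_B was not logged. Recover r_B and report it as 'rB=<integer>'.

m = -63424
d = (-8, -22);  v_rel = (9, -8),  |v_rel|² = 145
v_rel×d = (9)·(-22) − (-8)·(-8) = -262
since m = R²·145 − (-262)²:  R² = (68644 + -63424) / 145 = 36
R = √36 = 6  ⇒  r_B = 6 − 1 = 5

rB=5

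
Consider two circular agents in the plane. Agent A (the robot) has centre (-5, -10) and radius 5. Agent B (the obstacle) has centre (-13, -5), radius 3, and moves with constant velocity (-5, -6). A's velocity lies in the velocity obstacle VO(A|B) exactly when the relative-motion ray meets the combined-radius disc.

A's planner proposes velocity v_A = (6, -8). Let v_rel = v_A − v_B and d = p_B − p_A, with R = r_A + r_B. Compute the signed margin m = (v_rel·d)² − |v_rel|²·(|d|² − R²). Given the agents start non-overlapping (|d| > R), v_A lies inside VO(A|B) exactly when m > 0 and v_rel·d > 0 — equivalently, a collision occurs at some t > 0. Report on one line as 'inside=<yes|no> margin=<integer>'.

d = (-8, 5),  |d|² = 89;  R = 5+3 = 8,  c = 89−8² = 25
v_rel = (11, -2),  |v_rel|² = 125;  v_rel·d = (11)·(-8) + (-2)·(5) = -98
125·t² + 196·t + 25 = 0  ⇒  m = (-98)² − 125·25 = 6479
m = 6479 > 0,  v_rel·d = -98 < 0  ⇒  outside

inside=no margin=6479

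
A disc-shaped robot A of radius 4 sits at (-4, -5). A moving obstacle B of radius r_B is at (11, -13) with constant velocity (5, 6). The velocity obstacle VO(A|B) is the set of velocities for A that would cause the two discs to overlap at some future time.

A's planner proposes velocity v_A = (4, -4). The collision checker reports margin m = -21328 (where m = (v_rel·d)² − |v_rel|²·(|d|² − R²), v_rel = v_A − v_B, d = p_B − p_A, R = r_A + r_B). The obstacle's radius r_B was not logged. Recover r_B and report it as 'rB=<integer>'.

m = -21328
d = (15, -8);  v_rel = (-1, -10),  |v_rel|² = 101
v_rel×d = (-1)·(-8) − (-10)·(15) = 158
since m = R²·101 − 158²:  R² = (24964 + -21328) / 101 = 36
R = √36 = 6  ⇒  r_B = 6 − 4 = 2

rB=2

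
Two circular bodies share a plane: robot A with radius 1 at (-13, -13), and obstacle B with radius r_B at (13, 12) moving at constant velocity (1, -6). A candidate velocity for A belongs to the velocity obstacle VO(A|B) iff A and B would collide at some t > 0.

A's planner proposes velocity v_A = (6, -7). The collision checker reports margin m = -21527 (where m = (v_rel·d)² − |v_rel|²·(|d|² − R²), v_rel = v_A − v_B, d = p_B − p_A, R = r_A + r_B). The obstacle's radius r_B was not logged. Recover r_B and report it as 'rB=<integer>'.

m = -21527
d = (26, 25);  v_rel = (5, -1),  |v_rel|² = 26
v_rel×d = (5)·(25) − (-1)·(26) = 151
since m = R²·26 − 151²:  R² = (22801 + -21527) / 26 = 49
R = √49 = 7  ⇒  r_B = 7 − 1 = 6

rB=6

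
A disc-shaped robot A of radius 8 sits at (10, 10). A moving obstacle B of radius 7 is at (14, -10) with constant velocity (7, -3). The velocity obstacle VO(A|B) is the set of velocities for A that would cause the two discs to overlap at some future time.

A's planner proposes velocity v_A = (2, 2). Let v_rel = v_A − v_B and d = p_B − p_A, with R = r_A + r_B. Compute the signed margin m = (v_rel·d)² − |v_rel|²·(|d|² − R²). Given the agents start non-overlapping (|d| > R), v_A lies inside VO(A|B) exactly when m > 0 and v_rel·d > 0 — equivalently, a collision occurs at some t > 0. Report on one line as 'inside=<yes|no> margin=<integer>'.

d = (4, -20),  |d|² = 416;  R = 8+7 = 15,  c = 416−15² = 191
v_rel = (-5, 5),  |v_rel|² = 50;  v_rel·d = (-5)·(4) + (5)·(-20) = -120
50·t² + 240·t + 191 = 0  ⇒  m = (-120)² − 50·191 = 4850
m = 4850 > 0,  v_rel·d = -120 < 0  ⇒  outside

inside=no margin=4850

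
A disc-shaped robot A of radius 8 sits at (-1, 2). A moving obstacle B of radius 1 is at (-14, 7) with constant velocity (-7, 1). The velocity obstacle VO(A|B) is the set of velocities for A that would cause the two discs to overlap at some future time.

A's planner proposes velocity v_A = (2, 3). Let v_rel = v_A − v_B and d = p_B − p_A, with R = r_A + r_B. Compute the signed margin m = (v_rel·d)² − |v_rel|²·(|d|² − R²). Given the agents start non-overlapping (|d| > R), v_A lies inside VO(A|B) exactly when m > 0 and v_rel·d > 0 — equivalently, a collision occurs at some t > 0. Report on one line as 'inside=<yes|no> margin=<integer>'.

d = (-13, 5),  |d|² = 194;  R = 8+1 = 9,  c = 194−9² = 113
v_rel = (9, 2),  |v_rel|² = 85;  v_rel·d = (9)·(-13) + (2)·(5) = -107
85·t² + 214·t + 113 = 0  ⇒  m = (-107)² − 85·113 = 1844
m = 1844 > 0,  v_rel·d = -107 < 0  ⇒  outside

inside=no margin=1844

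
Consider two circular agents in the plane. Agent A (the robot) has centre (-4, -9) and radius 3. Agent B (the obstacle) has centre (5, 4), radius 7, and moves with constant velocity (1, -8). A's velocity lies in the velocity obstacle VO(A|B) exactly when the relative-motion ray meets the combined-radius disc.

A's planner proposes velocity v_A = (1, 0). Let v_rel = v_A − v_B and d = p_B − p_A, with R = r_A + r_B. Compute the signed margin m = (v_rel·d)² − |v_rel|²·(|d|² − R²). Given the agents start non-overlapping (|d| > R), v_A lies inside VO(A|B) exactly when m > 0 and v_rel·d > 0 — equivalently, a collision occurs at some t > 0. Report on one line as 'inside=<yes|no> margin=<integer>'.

d = (9, 13),  |d|² = 250;  R = 3+7 = 10,  c = 250−10² = 150
v_rel = (0, 8),  |v_rel|² = 64;  v_rel·d = (0)·(9) + (8)·(13) = 104
64·t² − 208·t + 150 = 0  ⇒  m = 104² − 64·150 = 1216
m = 1216 > 0,  v_rel·d = 104 > 0  ⇒  inside

inside=yes margin=1216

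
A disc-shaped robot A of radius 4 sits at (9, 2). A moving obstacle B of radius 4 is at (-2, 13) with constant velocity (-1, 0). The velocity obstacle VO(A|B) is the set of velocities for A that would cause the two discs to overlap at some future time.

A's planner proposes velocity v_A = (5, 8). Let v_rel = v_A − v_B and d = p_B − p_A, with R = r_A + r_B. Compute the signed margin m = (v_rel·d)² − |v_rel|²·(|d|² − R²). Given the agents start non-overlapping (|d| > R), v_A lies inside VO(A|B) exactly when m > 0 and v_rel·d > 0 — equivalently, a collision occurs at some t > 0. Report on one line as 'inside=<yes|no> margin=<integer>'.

d = (-11, 11),  |d|² = 242;  R = 4+4 = 8,  c = 242−8² = 178
v_rel = (6, 8),  |v_rel|² = 100;  v_rel·d = (6)·(-11) + (8)·(11) = 22
100·t² − 44·t + 178 = 0  ⇒  m = 22² − 100·178 = -17316
m = -17316 < 0,  v_rel·d = 22 > 0  ⇒  outside

inside=no margin=-17316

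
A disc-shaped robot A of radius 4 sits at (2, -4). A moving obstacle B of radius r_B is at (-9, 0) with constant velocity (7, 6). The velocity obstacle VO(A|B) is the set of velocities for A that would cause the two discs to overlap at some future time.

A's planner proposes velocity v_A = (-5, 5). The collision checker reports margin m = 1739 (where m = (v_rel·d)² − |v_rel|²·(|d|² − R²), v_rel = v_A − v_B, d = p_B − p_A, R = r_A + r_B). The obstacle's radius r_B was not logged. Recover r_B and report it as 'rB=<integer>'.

m = 1739
d = (-11, 4);  v_rel = (-12, -1),  |v_rel|² = 145
v_rel×d = (-12)·(4) − (-1)·(-11) = -59
since m = R²·145 − (-59)²:  R² = (3481 + 1739) / 145 = 36
R = √36 = 6  ⇒  r_B = 6 − 4 = 2

rB=2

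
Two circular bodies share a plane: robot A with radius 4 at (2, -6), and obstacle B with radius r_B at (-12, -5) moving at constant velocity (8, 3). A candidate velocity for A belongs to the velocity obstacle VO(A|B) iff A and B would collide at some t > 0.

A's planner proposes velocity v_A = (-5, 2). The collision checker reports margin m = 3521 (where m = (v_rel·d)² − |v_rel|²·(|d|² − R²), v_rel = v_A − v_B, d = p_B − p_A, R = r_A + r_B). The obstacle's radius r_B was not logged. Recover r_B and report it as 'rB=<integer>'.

m = 3521
d = (-14, 1);  v_rel = (-13, -1),  |v_rel|² = 170
v_rel×d = (-13)·(1) − (-1)·(-14) = -27
since m = R²·170 − (-27)²:  R² = (729 + 3521) / 170 = 25
R = √25 = 5  ⇒  r_B = 5 − 4 = 1

rB=1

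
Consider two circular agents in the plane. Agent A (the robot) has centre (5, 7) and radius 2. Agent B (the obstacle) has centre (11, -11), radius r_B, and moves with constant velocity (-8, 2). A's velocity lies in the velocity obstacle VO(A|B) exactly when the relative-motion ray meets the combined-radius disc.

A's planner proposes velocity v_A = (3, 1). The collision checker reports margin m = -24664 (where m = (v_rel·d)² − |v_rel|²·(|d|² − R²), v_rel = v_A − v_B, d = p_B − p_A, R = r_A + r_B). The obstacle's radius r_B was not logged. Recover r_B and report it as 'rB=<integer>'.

m = -24664
d = (6, -18);  v_rel = (11, -1),  |v_rel|² = 122
v_rel×d = (11)·(-18) − (-1)·(6) = -192
since m = R²·122 − (-192)²:  R² = (36864 + -24664) / 122 = 100
R = √100 = 10  ⇒  r_B = 10 − 2 = 8

rB=8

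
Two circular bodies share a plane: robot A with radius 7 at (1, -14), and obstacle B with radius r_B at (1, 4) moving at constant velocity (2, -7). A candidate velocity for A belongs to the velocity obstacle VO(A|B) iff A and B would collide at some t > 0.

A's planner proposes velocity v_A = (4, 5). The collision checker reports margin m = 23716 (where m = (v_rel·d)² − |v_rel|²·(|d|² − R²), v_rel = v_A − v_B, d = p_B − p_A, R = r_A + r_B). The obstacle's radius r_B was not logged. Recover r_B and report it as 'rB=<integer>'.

m = 23716
d = (0, 18);  v_rel = (2, 12),  |v_rel|² = 148
v_rel×d = (2)·(18) − (12)·(0) = 36
since m = R²·148 − 36²:  R² = (1296 + 23716) / 148 = 169
R = √169 = 13  ⇒  r_B = 13 − 7 = 6

rB=6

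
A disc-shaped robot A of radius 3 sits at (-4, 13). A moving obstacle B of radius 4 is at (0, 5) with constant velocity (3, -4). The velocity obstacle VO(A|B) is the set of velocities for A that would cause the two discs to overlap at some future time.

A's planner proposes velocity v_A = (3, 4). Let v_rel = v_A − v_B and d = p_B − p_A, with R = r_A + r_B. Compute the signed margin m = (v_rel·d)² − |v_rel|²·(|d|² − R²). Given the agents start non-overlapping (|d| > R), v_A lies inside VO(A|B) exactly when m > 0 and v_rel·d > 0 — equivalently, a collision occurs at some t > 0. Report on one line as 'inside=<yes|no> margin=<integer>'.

d = (4, -8),  |d|² = 80;  R = 3+4 = 7,  c = 80−7² = 31
v_rel = (0, 8),  |v_rel|² = 64;  v_rel·d = (0)·(4) + (8)·(-8) = -64
64·t² + 128·t + 31 = 0  ⇒  m = (-64)² − 64·31 = 2112
m = 2112 > 0,  v_rel·d = -64 < 0  ⇒  outside

inside=no margin=2112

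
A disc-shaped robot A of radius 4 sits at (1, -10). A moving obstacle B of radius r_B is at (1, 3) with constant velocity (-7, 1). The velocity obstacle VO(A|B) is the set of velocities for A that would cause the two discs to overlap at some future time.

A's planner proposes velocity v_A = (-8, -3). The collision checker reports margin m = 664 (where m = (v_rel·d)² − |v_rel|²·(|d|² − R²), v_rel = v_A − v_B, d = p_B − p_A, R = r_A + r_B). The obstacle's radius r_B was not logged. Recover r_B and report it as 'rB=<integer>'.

m = 664
d = (0, 13);  v_rel = (-1, -4),  |v_rel|² = 17
v_rel×d = (-1)·(13) − (-4)·(0) = -13
since m = R²·17 − (-13)²:  R² = (169 + 664) / 17 = 49
R = √49 = 7  ⇒  r_B = 7 − 4 = 3

rB=3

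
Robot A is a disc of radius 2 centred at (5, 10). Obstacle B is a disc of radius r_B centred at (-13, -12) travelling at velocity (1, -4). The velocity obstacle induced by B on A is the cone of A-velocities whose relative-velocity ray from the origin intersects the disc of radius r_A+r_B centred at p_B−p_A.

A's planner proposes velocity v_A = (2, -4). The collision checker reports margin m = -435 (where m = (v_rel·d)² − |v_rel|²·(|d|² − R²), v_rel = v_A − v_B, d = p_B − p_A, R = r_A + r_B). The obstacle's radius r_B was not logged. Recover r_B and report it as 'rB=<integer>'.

m = -435
d = (-18, -22);  v_rel = (1, 0),  |v_rel|² = 1
v_rel×d = (1)·(-22) − (0)·(-18) = -22
since m = R²·1 − (-22)²:  R² = (484 + -435) / 1 = 49
R = √49 = 7  ⇒  r_B = 7 − 2 = 5

rB=5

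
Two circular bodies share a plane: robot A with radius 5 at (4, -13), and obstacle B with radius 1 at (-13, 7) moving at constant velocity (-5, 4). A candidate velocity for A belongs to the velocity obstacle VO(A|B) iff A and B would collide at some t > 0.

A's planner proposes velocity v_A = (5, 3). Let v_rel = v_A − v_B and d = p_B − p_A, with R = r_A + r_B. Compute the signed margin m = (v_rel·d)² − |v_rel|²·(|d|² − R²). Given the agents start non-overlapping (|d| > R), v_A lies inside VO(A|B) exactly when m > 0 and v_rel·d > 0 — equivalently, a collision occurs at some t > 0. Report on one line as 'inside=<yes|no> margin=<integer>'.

d = (-17, 20),  |d|² = 689;  R = 5+1 = 6,  c = 689−6² = 653
v_rel = (10, -1),  |v_rel|² = 101;  v_rel·d = (10)·(-17) + (-1)·(20) = -190
101·t² + 380·t + 653 = 0  ⇒  m = (-190)² − 101·653 = -29853
m = -29853 < 0,  v_rel·d = -190 < 0  ⇒  outside

inside=no margin=-29853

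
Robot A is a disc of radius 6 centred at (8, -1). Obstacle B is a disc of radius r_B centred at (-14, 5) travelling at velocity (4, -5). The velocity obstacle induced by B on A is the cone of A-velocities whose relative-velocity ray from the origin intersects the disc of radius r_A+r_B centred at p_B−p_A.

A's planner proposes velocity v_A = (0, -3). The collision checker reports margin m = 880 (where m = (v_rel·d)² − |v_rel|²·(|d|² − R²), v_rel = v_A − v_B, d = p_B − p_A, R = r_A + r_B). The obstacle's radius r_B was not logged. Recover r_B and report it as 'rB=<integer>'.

m = 880
d = (-22, 6);  v_rel = (-4, 2),  |v_rel|² = 20
v_rel×d = (-4)·(6) − (2)·(-22) = 20
since m = R²·20 − 20²:  R² = (400 + 880) / 20 = 64
R = √64 = 8  ⇒  r_B = 8 − 6 = 2

rB=2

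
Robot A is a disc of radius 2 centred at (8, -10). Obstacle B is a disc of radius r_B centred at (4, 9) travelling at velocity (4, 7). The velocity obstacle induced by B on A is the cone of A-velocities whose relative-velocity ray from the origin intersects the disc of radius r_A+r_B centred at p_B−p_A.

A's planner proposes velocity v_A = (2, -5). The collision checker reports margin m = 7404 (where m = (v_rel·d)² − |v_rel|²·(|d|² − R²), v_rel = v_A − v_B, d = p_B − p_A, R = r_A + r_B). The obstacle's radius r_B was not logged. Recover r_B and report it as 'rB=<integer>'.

m = 7404
d = (-4, 19);  v_rel = (-2, -12),  |v_rel|² = 148
v_rel×d = (-2)·(19) − (-12)·(-4) = -86
since m = R²·148 − (-86)²:  R² = (7396 + 7404) / 148 = 100
R = √100 = 10  ⇒  r_B = 10 − 2 = 8

rB=8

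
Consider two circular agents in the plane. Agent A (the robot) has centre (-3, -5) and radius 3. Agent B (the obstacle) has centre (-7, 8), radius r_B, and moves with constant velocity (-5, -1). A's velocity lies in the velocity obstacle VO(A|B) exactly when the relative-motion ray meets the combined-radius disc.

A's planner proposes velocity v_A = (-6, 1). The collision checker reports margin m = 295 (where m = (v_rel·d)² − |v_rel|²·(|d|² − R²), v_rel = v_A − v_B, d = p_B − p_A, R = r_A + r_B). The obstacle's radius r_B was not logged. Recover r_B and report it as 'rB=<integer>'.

m = 295
d = (-4, 13);  v_rel = (-1, 2),  |v_rel|² = 5
v_rel×d = (-1)·(13) − (2)·(-4) = -5
since m = R²·5 − (-5)²:  R² = (25 + 295) / 5 = 64
R = √64 = 8  ⇒  r_B = 8 − 3 = 5

rB=5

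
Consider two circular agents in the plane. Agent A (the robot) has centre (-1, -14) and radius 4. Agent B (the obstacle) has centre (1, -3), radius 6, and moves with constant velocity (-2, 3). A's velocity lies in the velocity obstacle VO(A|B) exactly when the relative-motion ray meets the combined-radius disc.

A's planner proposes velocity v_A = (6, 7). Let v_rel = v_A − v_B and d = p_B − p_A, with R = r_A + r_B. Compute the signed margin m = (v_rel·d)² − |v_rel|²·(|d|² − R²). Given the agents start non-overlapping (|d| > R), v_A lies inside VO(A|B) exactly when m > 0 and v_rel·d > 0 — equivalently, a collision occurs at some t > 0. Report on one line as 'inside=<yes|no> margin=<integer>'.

d = (2, 11),  |d|² = 125;  R = 4+6 = 10,  c = 125−10² = 25
v_rel = (8, 4),  |v_rel|² = 80;  v_rel·d = (8)·(2) + (4)·(11) = 60
80·t² − 120·t + 25 = 0  ⇒  m = 60² − 80·25 = 1600
m = 1600 > 0,  v_rel·d = 60 > 0  ⇒  inside

inside=yes margin=1600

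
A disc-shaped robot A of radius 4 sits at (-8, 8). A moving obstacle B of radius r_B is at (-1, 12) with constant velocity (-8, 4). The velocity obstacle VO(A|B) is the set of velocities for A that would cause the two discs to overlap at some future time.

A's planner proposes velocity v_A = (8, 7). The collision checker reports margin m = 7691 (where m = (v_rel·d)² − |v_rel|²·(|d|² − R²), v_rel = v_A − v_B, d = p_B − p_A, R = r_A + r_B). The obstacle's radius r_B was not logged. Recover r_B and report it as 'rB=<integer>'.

m = 7691
d = (7, 4);  v_rel = (16, 3),  |v_rel|² = 265
v_rel×d = (16)·(4) − (3)·(7) = 43
since m = R²·265 − 43²:  R² = (1849 + 7691) / 265 = 36
R = √36 = 6  ⇒  r_B = 6 − 4 = 2

rB=2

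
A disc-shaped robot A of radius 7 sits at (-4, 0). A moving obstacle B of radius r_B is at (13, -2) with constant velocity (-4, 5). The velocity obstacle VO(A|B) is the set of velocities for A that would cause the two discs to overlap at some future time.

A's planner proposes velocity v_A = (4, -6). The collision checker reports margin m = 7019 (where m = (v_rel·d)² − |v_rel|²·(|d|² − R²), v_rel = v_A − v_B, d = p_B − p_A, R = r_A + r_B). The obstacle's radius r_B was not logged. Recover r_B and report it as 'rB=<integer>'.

m = 7019
d = (17, -2);  v_rel = (8, -11),  |v_rel|² = 185
v_rel×d = (8)·(-2) − (-11)·(17) = 171
since m = R²·185 − 171²:  R² = (29241 + 7019) / 185 = 196
R = √196 = 14  ⇒  r_B = 14 − 7 = 7

rB=7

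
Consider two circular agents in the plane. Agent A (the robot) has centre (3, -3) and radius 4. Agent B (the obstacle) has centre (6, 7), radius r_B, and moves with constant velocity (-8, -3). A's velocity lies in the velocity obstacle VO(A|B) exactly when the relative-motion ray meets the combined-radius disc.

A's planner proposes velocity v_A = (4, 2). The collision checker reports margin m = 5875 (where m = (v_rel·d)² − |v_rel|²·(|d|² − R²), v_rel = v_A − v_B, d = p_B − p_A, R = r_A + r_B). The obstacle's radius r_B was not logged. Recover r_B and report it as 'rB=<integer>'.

m = 5875
d = (3, 10);  v_rel = (12, 5),  |v_rel|² = 169
v_rel×d = (12)·(10) − (5)·(3) = 105
since m = R²·169 − 105²:  R² = (11025 + 5875) / 169 = 100
R = √100 = 10  ⇒  r_B = 10 − 4 = 6

rB=6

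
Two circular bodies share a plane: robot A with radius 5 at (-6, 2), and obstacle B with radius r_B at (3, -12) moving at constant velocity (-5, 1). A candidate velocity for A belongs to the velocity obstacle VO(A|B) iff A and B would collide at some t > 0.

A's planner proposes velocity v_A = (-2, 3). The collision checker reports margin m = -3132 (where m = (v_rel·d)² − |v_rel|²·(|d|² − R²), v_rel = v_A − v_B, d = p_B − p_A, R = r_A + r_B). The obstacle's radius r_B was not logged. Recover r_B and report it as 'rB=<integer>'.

m = -3132
d = (9, -14);  v_rel = (3, 2),  |v_rel|² = 13
v_rel×d = (3)·(-14) − (2)·(9) = -60
since m = R²·13 − (-60)²:  R² = (3600 + -3132) / 13 = 36
R = √36 = 6  ⇒  r_B = 6 − 5 = 1

rB=1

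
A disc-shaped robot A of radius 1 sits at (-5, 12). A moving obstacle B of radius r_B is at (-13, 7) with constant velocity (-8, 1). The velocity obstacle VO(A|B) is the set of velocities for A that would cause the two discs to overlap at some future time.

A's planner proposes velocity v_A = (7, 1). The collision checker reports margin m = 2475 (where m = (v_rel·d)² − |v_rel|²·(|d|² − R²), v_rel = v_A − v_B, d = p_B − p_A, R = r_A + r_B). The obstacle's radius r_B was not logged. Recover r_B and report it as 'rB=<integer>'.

m = 2475
d = (-8, -5);  v_rel = (15, 0),  |v_rel|² = 225
v_rel×d = (15)·(-5) − (0)·(-8) = -75
since m = R²·225 − (-75)²:  R² = (5625 + 2475) / 225 = 36
R = √36 = 6  ⇒  r_B = 6 − 1 = 5

rB=5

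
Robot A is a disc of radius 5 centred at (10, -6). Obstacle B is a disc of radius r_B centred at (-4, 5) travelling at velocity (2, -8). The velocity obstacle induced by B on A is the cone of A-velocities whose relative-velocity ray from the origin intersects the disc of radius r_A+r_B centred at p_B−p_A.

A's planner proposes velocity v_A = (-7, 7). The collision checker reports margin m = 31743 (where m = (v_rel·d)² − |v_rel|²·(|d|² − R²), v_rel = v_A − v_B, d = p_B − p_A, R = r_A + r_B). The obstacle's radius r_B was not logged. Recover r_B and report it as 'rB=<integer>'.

m = 31743
d = (-14, 11);  v_rel = (-9, 15),  |v_rel|² = 306
v_rel×d = (-9)·(11) − (15)·(-14) = 111
since m = R²·306 − 111²:  R² = (12321 + 31743) / 306 = 144
R = √144 = 12  ⇒  r_B = 12 − 5 = 7

rB=7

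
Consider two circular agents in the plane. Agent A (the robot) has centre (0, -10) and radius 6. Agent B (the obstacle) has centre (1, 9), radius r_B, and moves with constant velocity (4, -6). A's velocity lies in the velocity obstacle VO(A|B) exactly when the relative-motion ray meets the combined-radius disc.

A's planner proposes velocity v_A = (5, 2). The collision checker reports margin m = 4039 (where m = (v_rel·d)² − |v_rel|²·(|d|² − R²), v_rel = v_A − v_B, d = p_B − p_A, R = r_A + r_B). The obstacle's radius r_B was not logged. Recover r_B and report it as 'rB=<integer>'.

m = 4039
d = (1, 19);  v_rel = (1, 8),  |v_rel|² = 65
v_rel×d = (1)·(19) − (8)·(1) = 11
since m = R²·65 − 11²:  R² = (121 + 4039) / 65 = 64
R = √64 = 8  ⇒  r_B = 8 − 6 = 2

rB=2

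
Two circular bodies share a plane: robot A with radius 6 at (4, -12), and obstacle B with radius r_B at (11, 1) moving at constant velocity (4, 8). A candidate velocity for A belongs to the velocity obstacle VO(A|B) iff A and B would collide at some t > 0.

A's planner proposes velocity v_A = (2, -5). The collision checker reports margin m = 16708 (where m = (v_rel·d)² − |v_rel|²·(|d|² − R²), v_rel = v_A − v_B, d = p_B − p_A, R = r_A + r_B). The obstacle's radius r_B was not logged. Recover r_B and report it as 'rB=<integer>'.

m = 16708
d = (7, 13);  v_rel = (-2, -13),  |v_rel|² = 173
v_rel×d = (-2)·(13) − (-13)·(7) = 65
since m = R²·173 − 65²:  R² = (4225 + 16708) / 173 = 121
R = √121 = 11  ⇒  r_B = 11 − 6 = 5

rB=5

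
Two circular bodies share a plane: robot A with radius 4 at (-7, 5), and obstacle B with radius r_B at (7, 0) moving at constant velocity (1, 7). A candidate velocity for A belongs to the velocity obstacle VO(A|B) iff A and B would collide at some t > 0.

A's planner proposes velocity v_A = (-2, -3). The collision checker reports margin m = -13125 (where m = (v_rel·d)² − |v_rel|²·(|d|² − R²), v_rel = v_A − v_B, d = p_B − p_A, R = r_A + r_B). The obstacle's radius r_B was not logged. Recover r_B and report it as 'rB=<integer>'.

m = -13125
d = (14, -5);  v_rel = (-3, -10),  |v_rel|² = 109
v_rel×d = (-3)·(-5) − (-10)·(14) = 155
since m = R²·109 − 155²:  R² = (24025 + -13125) / 109 = 100
R = √100 = 10  ⇒  r_B = 10 − 4 = 6

rB=6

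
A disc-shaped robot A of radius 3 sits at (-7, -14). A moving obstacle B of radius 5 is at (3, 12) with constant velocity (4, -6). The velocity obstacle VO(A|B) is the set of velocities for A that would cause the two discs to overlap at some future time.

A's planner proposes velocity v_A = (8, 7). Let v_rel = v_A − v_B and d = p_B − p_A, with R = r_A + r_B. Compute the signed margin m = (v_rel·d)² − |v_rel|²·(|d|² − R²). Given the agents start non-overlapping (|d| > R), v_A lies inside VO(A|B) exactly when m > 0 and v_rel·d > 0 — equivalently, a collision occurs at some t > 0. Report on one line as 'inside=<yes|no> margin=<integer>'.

d = (10, 26),  |d|² = 776;  R = 3+5 = 8,  c = 776−8² = 712
v_rel = (4, 13),  |v_rel|² = 185;  v_rel·d = (4)·(10) + (13)·(26) = 378
185·t² − 756·t + 712 = 0  ⇒  m = 378² − 185·712 = 11164
m = 11164 > 0,  v_rel·d = 378 > 0  ⇒  inside

inside=yes margin=11164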